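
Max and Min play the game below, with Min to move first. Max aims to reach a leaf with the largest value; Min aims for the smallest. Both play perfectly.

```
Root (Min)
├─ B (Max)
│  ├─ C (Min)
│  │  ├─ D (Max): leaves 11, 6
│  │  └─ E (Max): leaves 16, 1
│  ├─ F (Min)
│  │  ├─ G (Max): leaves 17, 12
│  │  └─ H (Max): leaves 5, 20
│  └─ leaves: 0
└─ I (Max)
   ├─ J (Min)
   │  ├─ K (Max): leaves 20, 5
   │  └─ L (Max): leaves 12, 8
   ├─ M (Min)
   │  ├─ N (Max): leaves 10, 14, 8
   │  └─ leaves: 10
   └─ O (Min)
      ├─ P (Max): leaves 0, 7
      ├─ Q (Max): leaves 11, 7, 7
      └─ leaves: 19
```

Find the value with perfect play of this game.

D (Max): max(11, 6) = 11
E (Max): max(16, 1) = 16
C (Min): min(11, 16) = 11
G (Max): max(17, 12) = 17
H (Max): max(5, 20) = 20
F (Min): min(17, 20) = 17
B (Max): max(11, 17, 0) = 17
K (Max): max(20, 5) = 20
L (Max): max(12, 8) = 12
J (Min): min(20, 12) = 12
N (Max): max(10, 14, 8) = 14
M (Min): min(14, 10) = 10
P (Max): max(0, 7) = 7
Q (Max): max(11, 7, 7) = 11
O (Min): min(7, 11, 19) = 7
I (Max): max(12, 10, 7) = 12
Root (Min): min(17, 12) = 12

12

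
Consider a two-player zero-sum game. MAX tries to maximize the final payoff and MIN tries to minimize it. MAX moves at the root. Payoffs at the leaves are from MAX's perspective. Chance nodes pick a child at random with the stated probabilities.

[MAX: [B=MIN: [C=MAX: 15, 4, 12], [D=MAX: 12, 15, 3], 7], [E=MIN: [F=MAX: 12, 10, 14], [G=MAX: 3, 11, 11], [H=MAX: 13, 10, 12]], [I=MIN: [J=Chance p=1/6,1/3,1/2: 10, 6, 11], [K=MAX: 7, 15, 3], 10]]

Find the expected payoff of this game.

C (MAX): max(15, 4, 12) = 15
D (MAX): max(12, 15, 3) = 15
B (MIN): min(15, 15, 7) = 7
F (MAX): max(12, 10, 14) = 14
G (MAX): max(3, 11, 11) = 11
H (MAX): max(13, 10, 12) = 13
E (MIN): min(14, 11, 13) = 11
J (Chance): 1/6·10 + 1/3·6 + 1/2·11 = 9.17
K (MAX): max(7, 15, 3) = 15
I (MIN): min(9.17, 15, 10) = 9.17
Root (MAX): max(7, 11, 9.17) = 11

11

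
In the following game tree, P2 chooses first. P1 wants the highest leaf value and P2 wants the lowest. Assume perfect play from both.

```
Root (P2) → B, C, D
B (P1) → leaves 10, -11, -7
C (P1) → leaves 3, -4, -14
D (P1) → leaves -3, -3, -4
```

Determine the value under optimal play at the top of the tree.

B (P1): max(10, -11, -7) = 10
C (P1): max(3, -4, -14) = 3
D (P1): max(-3, -3, -4) = -3
Root (P2): min(10, 3, -3) = -3

-3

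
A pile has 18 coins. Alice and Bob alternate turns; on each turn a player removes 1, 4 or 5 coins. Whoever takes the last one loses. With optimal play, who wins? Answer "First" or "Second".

i:   0  1  2  3  4  5  6  7  8  9 10 11 12 13 14 15 16 17 18
     W  L  W  L  W  W  W  W  W  L  W  L  W  W  W  W  W  L  W
Position 18 is W, so the first player wins.

First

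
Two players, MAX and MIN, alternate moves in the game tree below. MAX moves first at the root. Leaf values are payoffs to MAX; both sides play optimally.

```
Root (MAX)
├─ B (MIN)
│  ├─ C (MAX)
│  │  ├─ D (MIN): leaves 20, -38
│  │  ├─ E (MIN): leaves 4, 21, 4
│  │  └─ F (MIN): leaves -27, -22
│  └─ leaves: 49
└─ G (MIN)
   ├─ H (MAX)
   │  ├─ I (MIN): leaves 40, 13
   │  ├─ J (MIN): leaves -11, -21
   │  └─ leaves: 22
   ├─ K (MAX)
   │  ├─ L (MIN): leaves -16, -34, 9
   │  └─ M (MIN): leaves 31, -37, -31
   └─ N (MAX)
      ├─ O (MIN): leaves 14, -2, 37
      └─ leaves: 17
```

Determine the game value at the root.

D (MIN): min(20, -38) = -38
E (MIN): min(4, 21, 4) = 4
F (MIN): min(-27, -22) = -27
C (MAX): max(-38, 4, -27) = 4
B (MIN): min(4, 49) = 4
I (MIN): min(40, 13) = 13
J (MIN): min(-11, -21) = -21
H (MAX): max(13, -21, 22) = 22
L (MIN): min(-16, -34, 9) = -34
M (MIN): min(31, -37, -31) = -37
K (MAX): max(-34, -37) = -34
O (MIN): min(14, -2, 37) = -2
N (MAX): max(-2, 17) = 17
G (MIN): min(22, -34, 17) = -34
Root (MAX): max(4, -34) = 4

4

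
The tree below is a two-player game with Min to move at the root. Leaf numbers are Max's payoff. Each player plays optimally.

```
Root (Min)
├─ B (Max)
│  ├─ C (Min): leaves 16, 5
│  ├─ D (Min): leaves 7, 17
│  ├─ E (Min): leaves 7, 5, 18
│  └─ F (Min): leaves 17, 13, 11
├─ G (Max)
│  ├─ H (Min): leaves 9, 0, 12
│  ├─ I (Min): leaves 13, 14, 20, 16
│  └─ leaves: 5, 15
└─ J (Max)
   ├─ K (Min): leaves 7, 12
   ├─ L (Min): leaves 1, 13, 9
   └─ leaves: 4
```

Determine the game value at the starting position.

C (Min): min(16, 5) = 5
D (Min): min(7, 17) = 7
E (Min): min(7, 5, 18) = 5
F (Min): min(17, 13, 11) = 11
B (Max): max(5, 7, 5, 11) = 11
H (Min): min(9, 0, 12) = 0
I (Min): min(13, 14, 20, 16) = 13
G (Max): max(0, 13, 5, 15) = 15
K (Min): min(7, 12) = 7
L (Min): min(1, 13, 9) = 1
J (Max): max(7, 1, 4) = 7
Root (Min): min(11, 15, 7) = 7

7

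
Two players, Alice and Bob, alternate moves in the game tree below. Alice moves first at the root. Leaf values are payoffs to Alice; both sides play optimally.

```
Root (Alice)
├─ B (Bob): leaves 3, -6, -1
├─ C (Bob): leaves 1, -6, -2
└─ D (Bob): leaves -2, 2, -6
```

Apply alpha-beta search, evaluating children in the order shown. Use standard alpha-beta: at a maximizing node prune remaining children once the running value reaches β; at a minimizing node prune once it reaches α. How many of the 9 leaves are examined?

8

B [α=-∞,β=+∞]: v=-6
C [α=-6,β=+∞]: v=-6 after child 2 ≤ α → α-cutoff, skip 1
D [α=-6,β=+∞]: v=-6
Root [α=-∞,β=+∞]: v=-6
Leaves evaluated: 8 of 9.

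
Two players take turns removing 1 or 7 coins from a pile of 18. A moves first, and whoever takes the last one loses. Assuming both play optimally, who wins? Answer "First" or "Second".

First

Compute winning (W) and losing (L) positions by backward induction:
i:   0  1  2  3  4  5  6  7  8  9 10 11 12 13 14 15 16 17 18
     W  L  W  L  W  L  W  L  W  L  W  L  W  L  W  L  W  L  W
Position 18 is W, so the first player wins.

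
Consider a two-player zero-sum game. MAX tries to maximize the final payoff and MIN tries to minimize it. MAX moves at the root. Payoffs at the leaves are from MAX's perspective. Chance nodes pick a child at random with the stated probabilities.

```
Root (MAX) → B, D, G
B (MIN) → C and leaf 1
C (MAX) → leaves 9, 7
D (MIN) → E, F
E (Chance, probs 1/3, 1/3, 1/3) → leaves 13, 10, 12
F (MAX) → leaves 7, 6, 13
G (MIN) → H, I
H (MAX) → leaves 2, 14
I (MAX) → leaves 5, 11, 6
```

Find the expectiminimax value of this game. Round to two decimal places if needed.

C (MAX): max(9, 7) = 9
B (MIN): min(9, 1) = 1
E (Chance): 1/3·13 + 1/3·10 + 1/3·12 = 11.67
F (MAX): max(7, 6, 13) = 13
D (MIN): min(11.67, 13) = 11.67
H (MAX): max(2, 14) = 14
I (MAX): max(5, 11, 6) = 11
G (MIN): min(14, 11) = 11
Root (MAX): max(1, 11.67, 11) = 11.67

11.67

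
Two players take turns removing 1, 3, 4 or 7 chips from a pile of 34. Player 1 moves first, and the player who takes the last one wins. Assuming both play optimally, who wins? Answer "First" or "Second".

Mark each pile size as W (mover wins) or L (mover loses):
i:   0  1  2  3  4  5  6  7  8  9 10 11 12 13 14 15 16 17 18 19 20 21 22 23 24 25 26 27 28 29 30 31 32 33 34
     L  W  L  W  W  W  W  W  L  W  L  W  W  W  W  W  L  W  L  W  W  W  W  W  L  W  L  W  W  W  W  W  L  W  L
Position 34 is L, so the second player wins.

Second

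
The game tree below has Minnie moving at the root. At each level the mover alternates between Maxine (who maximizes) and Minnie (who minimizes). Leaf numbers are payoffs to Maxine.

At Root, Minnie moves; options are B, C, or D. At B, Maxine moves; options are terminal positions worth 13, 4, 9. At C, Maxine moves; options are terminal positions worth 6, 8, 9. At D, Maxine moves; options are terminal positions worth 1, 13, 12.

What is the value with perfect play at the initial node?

9

B (Maxine): max(13, 4, 9) = 13
C (Maxine): max(6, 8, 9) = 9
D (Maxine): max(1, 13, 12) = 13
Root (Minnie): min(13, 9, 13) = 9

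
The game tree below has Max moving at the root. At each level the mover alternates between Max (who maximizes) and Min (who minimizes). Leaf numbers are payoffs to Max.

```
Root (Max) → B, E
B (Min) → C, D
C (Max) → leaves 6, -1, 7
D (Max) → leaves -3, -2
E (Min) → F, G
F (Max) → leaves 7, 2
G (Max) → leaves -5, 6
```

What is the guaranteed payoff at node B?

C: max(6, -1, 7) = 7
D: max(-3, -2) = -2
B: min(7, -2) = -2

-2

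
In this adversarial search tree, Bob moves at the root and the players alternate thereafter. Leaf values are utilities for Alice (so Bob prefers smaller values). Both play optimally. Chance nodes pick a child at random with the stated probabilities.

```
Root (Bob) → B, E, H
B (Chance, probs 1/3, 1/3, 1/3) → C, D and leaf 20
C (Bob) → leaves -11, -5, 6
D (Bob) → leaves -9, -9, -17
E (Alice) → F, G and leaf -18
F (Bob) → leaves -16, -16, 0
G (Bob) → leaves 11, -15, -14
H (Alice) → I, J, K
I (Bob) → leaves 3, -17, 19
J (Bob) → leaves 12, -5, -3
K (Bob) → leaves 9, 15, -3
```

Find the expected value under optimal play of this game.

-15

C (Bob): min(-11, -5, 6) = -11
D (Bob): min(-9, -9, -17) = -17
B (Chance): 1/3·-11 + 1/3·-17 + 1/3·20 = -2.67
F (Bob): min(-16, -16, 0) = -16
G (Bob): min(11, -15, -14) = -15
E (Alice): max(-16, -15, -18) = -15
I (Bob): min(3, -17, 19) = -17
J (Bob): min(12, -5, -3) = -5
K (Bob): min(9, 15, -3) = -3
H (Alice): max(-17, -5, -3) = -3
Root (Bob): min(-2.67, -15, -3) = -15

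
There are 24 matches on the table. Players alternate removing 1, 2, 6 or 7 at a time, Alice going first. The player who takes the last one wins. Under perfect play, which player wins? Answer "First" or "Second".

Second

Mark each pile size as W (mover wins) or L (mover loses):
i:   0  1  2  3  4  5  6  7  8  9 10 11 12 13 14 15 16 17 18 19 20 21 22 23 24
     L  W  W  L  W  W  W  W  L  W  W  L  W  W  W  W  L  W  W  L  W  W  W  W  L
Position 24 is L, so the second player wins.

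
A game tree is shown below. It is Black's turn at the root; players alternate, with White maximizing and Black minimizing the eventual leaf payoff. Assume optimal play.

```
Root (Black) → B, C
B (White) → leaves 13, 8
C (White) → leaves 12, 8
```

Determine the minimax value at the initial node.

B (White): max(13, 8) = 13
C (White): max(12, 8) = 12
Root (Black): min(13, 12) = 12

12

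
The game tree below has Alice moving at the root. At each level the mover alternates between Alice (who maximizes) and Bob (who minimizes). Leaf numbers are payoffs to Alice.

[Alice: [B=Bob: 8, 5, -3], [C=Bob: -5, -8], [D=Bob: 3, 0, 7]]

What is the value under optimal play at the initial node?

B (Bob): min(8, 5, -3) = -3
C (Bob): min(-5, -8) = -8
D (Bob): min(3, 0, 7) = 0
Root (Alice): max(-3, -8, 0) = 0

0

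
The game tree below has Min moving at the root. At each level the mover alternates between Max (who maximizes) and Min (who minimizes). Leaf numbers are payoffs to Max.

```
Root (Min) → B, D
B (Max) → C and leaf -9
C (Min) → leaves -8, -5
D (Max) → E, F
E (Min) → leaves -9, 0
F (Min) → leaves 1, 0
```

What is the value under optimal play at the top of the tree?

-8

C (Min): min(-8, -5) = -8
B (Max): max(-8, -9) = -8
E (Min): min(-9, 0) = -9
F (Min): min(1, 0) = 0
D (Max): max(-9, 0) = 0
Root (Min): min(-8, 0) = -8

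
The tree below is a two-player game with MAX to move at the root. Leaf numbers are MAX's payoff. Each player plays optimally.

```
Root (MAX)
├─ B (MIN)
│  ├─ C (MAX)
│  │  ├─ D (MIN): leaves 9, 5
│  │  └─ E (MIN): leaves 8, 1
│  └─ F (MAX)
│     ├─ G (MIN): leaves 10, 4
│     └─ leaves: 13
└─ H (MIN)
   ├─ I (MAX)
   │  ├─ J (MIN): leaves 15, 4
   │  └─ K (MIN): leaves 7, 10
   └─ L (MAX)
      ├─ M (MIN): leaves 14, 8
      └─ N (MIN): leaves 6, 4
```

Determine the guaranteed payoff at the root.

D (MIN): min(9, 5) = 5
E (MIN): min(8, 1) = 1
C (MAX): max(5, 1) = 5
G (MIN): min(10, 4) = 4
F (MAX): max(4, 13) = 13
B (MIN): min(5, 13) = 5
J (MIN): min(15, 4) = 4
K (MIN): min(7, 10) = 7
I (MAX): max(4, 7) = 7
M (MIN): min(14, 8) = 8
N (MIN): min(6, 4) = 4
L (MAX): max(8, 4) = 8
H (MIN): min(7, 8) = 7
Root (MAX): max(5, 7) = 7

7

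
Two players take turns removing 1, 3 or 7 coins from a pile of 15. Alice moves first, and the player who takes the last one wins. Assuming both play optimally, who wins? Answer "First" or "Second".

Mark each pile size as W (mover wins) or L (mover loses):
i:   0  1  2  3  4  5  6  7  8  9 10 11 12 13 14 15
     L  W  L  W  L  W  L  W  L  W  L  W  L  W  L  W
Position 15 is W, so the first player wins.

First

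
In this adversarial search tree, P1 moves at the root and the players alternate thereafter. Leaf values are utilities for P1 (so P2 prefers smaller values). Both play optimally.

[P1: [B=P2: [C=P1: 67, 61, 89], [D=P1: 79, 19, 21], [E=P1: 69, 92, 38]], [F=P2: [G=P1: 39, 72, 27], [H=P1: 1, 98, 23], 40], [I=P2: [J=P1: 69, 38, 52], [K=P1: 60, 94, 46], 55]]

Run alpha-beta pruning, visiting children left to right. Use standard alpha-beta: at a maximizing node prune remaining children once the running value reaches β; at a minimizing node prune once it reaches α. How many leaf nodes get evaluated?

C [α=-∞,β=+∞]: v=89
D [α=-∞,β=89]: v=79
E [α=-∞,β=79]: v=92 after child 2 ≥ β → β-cutoff, skip 1
B [α=-∞,β=+∞]: v=79
G [α=79,β=+∞]: v=72
F [α=79,β=+∞]: v=72 after child 1 ≤ α → α-cutoff, skip 2
J [α=79,β=+∞]: v=69
I [α=79,β=+∞]: v=69 after child 1 ≤ α → α-cutoff, skip 2
Root [α=-∞,β=+∞]: v=79
Leaves evaluated: 14 of 23.

14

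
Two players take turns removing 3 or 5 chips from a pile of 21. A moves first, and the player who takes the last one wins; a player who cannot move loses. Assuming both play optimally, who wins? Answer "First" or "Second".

Positions where the player to move wins (W) vs loses (L):
i:   0  1  2  3  4  5  6  7  8  9 10 11 12 13 14 15 16 17 18 19 20 21
     L  L  L  W  W  W  W  W  L  L  L  W  W  W  W  W  L  L  L  W  W  W
Position 21 is W, so the first player wins.

First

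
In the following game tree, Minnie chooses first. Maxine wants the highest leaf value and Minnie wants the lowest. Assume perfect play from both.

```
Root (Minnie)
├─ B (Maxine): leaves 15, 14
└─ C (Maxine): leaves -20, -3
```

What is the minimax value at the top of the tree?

B (Maxine): max(15, 14) = 15
C (Maxine): max(-20, -3) = -3
Root (Minnie): min(15, -3) = -3

-3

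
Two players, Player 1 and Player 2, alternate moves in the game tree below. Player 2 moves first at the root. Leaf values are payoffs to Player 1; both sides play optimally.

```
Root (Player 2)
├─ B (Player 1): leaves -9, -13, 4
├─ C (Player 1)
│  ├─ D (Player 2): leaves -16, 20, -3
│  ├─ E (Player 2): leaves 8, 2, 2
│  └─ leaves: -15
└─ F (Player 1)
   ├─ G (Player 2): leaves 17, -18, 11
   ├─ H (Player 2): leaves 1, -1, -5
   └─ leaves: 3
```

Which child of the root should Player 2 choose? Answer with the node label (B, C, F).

C

B (Player 1): max(-9, -13, 4) = 4
D (Player 2): min(-16, 20, -3) = -16
E (Player 2): min(8, 2, 2) = 2
C (Player 1): max(-16, 2, -15) = 2
G (Player 2): min(17, -18, 11) = -18
H (Player 2): min(1, -1, -5) = -5
F (Player 1): max(-18, -5, 3) = 3
Root (Player 2): min(4, 2, 3) = 2
Player 2 picks the child with the lowest value: C (value 2).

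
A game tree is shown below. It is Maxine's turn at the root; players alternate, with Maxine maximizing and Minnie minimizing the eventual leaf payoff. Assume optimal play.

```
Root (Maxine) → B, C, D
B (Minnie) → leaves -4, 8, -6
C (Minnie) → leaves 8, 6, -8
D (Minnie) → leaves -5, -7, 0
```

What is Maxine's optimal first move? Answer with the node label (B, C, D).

B (Minnie): min(-4, 8, -6) = -6
C (Minnie): min(8, 6, -8) = -8
D (Minnie): min(-5, -7, 0) = -7
Root (Maxine): max(-6, -8, -7) = -6
Maxine picks the child with the highest value: B (value -6).

B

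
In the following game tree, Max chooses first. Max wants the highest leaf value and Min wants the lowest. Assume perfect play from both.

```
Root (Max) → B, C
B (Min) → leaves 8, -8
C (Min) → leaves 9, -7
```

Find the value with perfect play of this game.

B (Min): min(8, -8) = -8
C (Min): min(9, -7) = -7
Root (Max): max(-8, -7) = -7

-7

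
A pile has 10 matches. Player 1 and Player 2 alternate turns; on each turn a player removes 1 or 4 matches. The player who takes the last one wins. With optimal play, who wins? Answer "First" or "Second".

W/L table (W = player to move can force a win):
i:   0  1  2  3  4  5  6  7  8  9 10
     L  W  L  W  W  L  W  L  W  W  L
Position 10 is L, so the second player wins.

Second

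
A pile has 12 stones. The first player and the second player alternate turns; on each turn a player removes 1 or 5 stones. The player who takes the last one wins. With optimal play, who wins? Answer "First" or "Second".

Second

Compute winning (W) and losing (L) positions by backward induction:
i:   0  1  2  3  4  5  6  7  8  9 10 11 12
     L  W  L  W  L  W  L  W  L  W  L  W  L
Position 12 is L, so the second player wins.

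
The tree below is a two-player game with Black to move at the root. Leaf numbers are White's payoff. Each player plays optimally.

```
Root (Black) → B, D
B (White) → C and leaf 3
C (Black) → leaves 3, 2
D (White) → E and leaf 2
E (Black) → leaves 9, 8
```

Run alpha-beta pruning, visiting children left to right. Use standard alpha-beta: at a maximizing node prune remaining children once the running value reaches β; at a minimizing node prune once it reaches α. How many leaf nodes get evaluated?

C [α=-∞,β=+∞]: v=2
B [α=-∞,β=+∞]: v=3
E [α=-∞,β=3]: v=8
D [α=-∞,β=3]: v=8 after child 1 ≥ β → β-cutoff, skip 1
Root [α=-∞,β=+∞]: v=3
Leaves evaluated: 5 of 6.

5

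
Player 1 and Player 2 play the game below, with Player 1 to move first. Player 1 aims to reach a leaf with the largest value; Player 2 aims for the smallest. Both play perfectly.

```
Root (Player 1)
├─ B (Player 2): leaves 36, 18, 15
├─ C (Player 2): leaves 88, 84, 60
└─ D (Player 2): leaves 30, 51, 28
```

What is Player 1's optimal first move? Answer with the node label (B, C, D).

C

B (Player 2): min(36, 18, 15) = 15
C (Player 2): min(88, 84, 60) = 60
D (Player 2): min(30, 51, 28) = 28
Root (Player 1): max(15, 60, 28) = 60
Player 1 picks the child with the highest value: C (value 60).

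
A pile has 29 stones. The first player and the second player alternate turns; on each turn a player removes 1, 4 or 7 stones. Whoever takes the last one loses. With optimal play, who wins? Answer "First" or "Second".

First

i:   0  1  2  3  4  5  6  7  8  9 10 11 12 13 14 15 16 17 18 19 20 21 22 23 24 25 26 27 28 29
     W  L  W  L  W  W  L  W  W  L  W  L  W  W  L  W  W  L  W  L  W  W  L  W  W  L  W  L  W  W
Position 29 is W, so the first player wins.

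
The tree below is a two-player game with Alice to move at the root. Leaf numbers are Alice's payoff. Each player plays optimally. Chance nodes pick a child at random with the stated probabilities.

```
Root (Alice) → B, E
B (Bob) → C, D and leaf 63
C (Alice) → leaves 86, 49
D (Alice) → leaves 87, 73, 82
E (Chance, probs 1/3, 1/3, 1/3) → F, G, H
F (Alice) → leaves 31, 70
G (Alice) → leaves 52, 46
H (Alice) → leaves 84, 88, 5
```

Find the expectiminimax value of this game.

70

C (Alice): max(86, 49) = 86
D (Alice): max(87, 73, 82) = 87
B (Bob): min(86, 87, 63) = 63
F (Alice): max(31, 70) = 70
G (Alice): max(52, 46) = 52
H (Alice): max(84, 88, 5) = 88
E (Chance): 1/3·70 + 1/3·52 + 1/3·88 = 70
Root (Alice): max(63, 70) = 70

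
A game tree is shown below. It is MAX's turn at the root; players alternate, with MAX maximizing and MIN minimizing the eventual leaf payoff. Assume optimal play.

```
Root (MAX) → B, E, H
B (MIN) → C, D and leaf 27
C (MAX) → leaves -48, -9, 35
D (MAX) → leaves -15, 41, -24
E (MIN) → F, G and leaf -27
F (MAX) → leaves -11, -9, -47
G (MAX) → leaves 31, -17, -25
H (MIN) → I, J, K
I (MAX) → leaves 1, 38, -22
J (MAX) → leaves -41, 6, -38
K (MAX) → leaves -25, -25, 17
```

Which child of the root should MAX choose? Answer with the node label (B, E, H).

B

C (MAX): max(-48, -9, 35) = 35
D (MAX): max(-15, 41, -24) = 41
B (MIN): min(35, 41, 27) = 27
F (MAX): max(-11, -9, -47) = -9
G (MAX): max(31, -17, -25) = 31
E (MIN): min(-9, 31, -27) = -27
I (MAX): max(1, 38, -22) = 38
J (MAX): max(-41, 6, -38) = 6
K (MAX): max(-25, -25, 17) = 17
H (MIN): min(38, 6, 17) = 6
Root (MAX): max(27, -27, 6) = 27
MAX picks the child with the highest value: B (value 27).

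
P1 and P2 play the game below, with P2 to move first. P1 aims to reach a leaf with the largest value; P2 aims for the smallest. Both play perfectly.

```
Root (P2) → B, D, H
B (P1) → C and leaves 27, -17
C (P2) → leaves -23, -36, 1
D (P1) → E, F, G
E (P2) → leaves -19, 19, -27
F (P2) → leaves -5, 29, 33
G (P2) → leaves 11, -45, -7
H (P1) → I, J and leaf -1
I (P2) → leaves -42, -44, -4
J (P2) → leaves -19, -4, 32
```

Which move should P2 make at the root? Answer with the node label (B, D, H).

C (P2): min(-23, -36, 1) = -36
B (P1): max(-36, 27, -17) = 27
E (P2): min(-19, 19, -27) = -27
F (P2): min(-5, 29, 33) = -5
G (P2): min(11, -45, -7) = -45
D (P1): max(-27, -5, -45) = -5
I (P2): min(-42, -44, -4) = -44
J (P2): min(-19, -4, 32) = -19
H (P1): max(-44, -19, -1) = -1
Root (P2): min(27, -5, -1) = -5
P2 picks the child with the lowest value: D (value -5).

D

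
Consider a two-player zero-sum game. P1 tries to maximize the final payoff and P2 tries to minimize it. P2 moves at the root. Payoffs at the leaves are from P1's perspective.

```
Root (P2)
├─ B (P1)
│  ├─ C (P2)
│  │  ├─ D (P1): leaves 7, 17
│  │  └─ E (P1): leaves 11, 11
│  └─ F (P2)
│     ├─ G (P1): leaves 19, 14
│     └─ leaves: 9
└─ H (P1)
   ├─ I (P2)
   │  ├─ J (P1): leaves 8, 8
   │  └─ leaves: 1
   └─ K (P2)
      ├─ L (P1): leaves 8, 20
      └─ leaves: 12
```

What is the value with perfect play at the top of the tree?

D (P1): max(7, 17) = 17
E (P1): max(11, 11) = 11
C (P2): min(17, 11) = 11
G (P1): max(19, 14) = 19
F (P2): min(19, 9) = 9
B (P1): max(11, 9) = 11
J (P1): max(8, 8) = 8
I (P2): min(8, 1) = 1
L (P1): max(8, 20) = 20
K (P2): min(20, 12) = 12
H (P1): max(1, 12) = 12
Root (P2): min(11, 12) = 11

11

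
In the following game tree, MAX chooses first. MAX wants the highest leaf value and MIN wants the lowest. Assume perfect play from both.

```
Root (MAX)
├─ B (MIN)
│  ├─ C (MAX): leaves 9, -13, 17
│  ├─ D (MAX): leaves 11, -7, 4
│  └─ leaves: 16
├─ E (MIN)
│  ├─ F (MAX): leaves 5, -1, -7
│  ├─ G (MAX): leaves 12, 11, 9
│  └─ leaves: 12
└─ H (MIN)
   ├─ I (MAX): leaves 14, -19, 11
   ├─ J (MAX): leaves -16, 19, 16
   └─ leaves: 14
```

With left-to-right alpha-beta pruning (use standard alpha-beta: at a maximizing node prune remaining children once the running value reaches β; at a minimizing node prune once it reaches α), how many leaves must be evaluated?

16

C [α=-∞,β=+∞]: v=17
D [α=-∞,β=17]: v=11
B [α=-∞,β=+∞]: v=11
F [α=11,β=+∞]: v=5
E [α=11,β=+∞]: v=5 after child 1 ≤ α → α-cutoff, skip 2
I [α=11,β=+∞]: v=14
J [α=11,β=14]: v=19 after child 2 ≥ β → β-cutoff, skip 1
H [α=11,β=+∞]: v=14
Root [α=-∞,β=+∞]: v=14
Leaves evaluated: 16 of 21.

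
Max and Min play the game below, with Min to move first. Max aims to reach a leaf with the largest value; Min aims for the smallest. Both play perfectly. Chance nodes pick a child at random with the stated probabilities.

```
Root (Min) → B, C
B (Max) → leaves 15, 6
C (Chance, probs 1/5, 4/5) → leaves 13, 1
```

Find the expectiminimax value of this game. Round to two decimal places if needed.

3.4

B (Max): max(15, 6) = 15
C (Chance): 1/5·13 + 4/5·1 = 3.4
Root (Min): min(15, 3.4) = 3.4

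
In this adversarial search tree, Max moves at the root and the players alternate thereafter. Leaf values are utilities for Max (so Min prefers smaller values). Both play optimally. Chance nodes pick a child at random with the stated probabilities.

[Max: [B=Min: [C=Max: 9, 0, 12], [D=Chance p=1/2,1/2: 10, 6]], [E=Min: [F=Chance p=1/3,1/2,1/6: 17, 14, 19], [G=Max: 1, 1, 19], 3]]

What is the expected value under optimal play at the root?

8

C (Max): max(9, 0, 12) = 12
D (Chance): 1/2·10 + 1/2·6 = 8
B (Min): min(12, 8) = 8
F (Chance): 1/3·17 + 1/2·14 + 1/6·19 = 15.83
G (Max): max(1, 1, 19) = 19
E (Min): min(15.83, 19, 3) = 3
Root (Max): max(8, 3) = 8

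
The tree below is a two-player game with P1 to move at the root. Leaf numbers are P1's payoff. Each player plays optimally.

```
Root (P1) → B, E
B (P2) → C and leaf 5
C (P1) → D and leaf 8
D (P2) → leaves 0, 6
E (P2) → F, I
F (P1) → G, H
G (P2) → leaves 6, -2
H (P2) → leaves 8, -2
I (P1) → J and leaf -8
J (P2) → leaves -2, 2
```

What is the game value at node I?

-2

J: min(-2, 2) = -2
I: max(-2, -8) = -2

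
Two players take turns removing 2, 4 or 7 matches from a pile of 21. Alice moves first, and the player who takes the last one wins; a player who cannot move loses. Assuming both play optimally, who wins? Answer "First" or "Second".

Compute winning (W) and losing (L) positions by backward induction:
i:   0  1  2  3  4  5  6  7  8  9 10 11 12 13 14 15 16 17 18 19 20 21
     L  L  W  W  W  W  L  W  W  L  W  W  L  W  W  L  W  W  L  W  W  L
Position 21 is L, so the second player wins.

Second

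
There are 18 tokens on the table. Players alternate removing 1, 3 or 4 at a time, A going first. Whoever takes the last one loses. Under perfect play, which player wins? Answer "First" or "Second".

i:   0  1  2  3  4  5  6  7  8  9 10 11 12 13 14 15 16 17 18
     W  L  W  L  W  W  W  W  L  W  L  W  W  W  W  L  W  L  W
Position 18 is W, so the first player wins.

First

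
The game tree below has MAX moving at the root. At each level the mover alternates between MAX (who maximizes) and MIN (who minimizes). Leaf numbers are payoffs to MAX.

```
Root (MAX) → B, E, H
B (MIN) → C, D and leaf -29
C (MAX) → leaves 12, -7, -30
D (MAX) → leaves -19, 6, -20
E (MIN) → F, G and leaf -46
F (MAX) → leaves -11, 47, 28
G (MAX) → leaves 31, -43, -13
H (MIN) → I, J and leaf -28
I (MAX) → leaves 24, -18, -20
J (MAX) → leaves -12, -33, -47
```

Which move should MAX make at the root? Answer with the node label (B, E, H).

C (MAX): max(12, -7, -30) = 12
D (MAX): max(-19, 6, -20) = 6
B (MIN): min(12, 6, -29) = -29
F (MAX): max(-11, 47, 28) = 47
G (MAX): max(31, -43, -13) = 31
E (MIN): min(47, 31, -46) = -46
I (MAX): max(24, -18, -20) = 24
J (MAX): max(-12, -33, -47) = -12
H (MIN): min(24, -12, -28) = -28
Root (MAX): max(-29, -46, -28) = -28
MAX picks the child with the highest value: H (value -28).

H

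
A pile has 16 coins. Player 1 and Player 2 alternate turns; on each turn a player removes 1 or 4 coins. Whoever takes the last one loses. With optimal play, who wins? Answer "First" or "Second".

Second

i:   0  1  2  3  4  5  6  7  8  9 10 11 12 13 14 15 16
     W  L  W  L  W  W  L  W  L  W  W  L  W  L  W  W  L
Position 16 is L, so the second player wins.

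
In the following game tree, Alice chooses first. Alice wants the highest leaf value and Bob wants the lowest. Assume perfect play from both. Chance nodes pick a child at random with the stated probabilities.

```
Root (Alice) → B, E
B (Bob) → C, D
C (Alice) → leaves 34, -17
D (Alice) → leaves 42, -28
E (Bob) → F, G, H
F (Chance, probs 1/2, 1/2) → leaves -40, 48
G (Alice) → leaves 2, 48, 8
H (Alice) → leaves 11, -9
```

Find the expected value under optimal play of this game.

C (Alice): max(34, -17) = 34
D (Alice): max(42, -28) = 42
B (Bob): min(34, 42) = 34
F (Chance): 1/2·-40 + 1/2·48 = 4
G (Alice): max(2, 48, 8) = 48
H (Alice): max(11, -9) = 11
E (Bob): min(4, 48, 11) = 4
Root (Alice): max(34, 4) = 34

34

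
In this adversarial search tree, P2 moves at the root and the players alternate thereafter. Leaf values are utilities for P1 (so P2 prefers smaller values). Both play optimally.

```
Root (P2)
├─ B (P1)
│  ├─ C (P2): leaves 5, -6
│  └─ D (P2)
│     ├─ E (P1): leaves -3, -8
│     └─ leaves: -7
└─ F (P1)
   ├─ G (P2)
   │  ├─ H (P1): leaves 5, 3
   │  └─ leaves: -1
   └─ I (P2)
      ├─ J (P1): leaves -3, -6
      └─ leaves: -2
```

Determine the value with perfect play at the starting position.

C (P2): min(5, -6) = -6
E (P1): max(-3, -8) = -3
D (P2): min(-3, -7) = -7
B (P1): max(-6, -7) = -6
H (P1): max(5, 3) = 5
G (P2): min(5, -1) = -1
J (P1): max(-3, -6) = -3
I (P2): min(-3, -2) = -3
F (P1): max(-1, -3) = -1
Root (P2): min(-6, -1) = -6

-6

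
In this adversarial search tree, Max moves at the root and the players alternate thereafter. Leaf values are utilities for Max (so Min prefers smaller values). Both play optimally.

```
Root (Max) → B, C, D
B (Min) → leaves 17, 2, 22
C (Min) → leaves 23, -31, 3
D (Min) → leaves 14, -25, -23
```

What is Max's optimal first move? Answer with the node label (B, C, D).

B (Min): min(17, 2, 22) = 2
C (Min): min(23, -31, 3) = -31
D (Min): min(14, -25, -23) = -25
Root (Max): max(2, -31, -25) = 2
Max picks the child with the highest value: B (value 2).

B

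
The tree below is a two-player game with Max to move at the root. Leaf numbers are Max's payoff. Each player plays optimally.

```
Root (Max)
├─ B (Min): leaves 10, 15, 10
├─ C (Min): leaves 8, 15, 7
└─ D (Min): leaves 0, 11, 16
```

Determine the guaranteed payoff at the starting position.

10

B (Min): min(10, 15, 10) = 10
C (Min): min(8, 15, 7) = 7
D (Min): min(0, 11, 16) = 0
Root (Max): max(10, 7, 0) = 10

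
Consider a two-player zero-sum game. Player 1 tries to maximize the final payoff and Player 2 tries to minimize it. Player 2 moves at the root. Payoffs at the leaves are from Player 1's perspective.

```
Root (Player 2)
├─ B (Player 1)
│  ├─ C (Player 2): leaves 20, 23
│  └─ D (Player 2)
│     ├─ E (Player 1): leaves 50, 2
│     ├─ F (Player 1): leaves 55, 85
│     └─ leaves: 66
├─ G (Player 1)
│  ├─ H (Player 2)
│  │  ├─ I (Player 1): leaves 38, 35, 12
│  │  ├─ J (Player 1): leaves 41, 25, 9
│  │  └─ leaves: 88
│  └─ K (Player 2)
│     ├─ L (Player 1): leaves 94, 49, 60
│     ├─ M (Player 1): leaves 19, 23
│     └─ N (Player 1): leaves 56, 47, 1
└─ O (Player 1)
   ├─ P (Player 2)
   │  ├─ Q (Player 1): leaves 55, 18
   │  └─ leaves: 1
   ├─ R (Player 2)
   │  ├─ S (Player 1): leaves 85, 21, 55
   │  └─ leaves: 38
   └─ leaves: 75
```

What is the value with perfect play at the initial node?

C (Player 2): min(20, 23) = 20
E (Player 1): max(50, 2) = 50
F (Player 1): max(55, 85) = 85
D (Player 2): min(50, 85, 66) = 50
B (Player 1): max(20, 50) = 50
I (Player 1): max(38, 35, 12) = 38
J (Player 1): max(41, 25, 9) = 41
H (Player 2): min(38, 41, 88) = 38
L (Player 1): max(94, 49, 60) = 94
M (Player 1): max(19, 23) = 23
N (Player 1): max(56, 47, 1) = 56
K (Player 2): min(94, 23, 56) = 23
G (Player 1): max(38, 23) = 38
Q (Player 1): max(55, 18) = 55
P (Player 2): min(55, 1) = 1
S (Player 1): max(85, 21, 55) = 85
R (Player 2): min(85, 38) = 38
O (Player 1): max(1, 38, 75) = 75
Root (Player 2): min(50, 38, 75) = 38

38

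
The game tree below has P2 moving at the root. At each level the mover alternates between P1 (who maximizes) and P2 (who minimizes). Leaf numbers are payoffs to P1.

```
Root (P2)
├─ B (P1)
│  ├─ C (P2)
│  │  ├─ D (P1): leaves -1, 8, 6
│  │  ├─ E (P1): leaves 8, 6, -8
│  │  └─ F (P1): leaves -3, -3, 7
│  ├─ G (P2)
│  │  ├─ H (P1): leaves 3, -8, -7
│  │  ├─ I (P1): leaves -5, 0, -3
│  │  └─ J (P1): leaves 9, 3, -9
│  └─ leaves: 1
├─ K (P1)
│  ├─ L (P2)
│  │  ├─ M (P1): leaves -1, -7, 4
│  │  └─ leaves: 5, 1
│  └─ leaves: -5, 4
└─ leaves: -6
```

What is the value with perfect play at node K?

M: max(-1, -7, 4) = 4
L: min(4, 5, 1) = 1
K: max(1, -5, 4) = 4

4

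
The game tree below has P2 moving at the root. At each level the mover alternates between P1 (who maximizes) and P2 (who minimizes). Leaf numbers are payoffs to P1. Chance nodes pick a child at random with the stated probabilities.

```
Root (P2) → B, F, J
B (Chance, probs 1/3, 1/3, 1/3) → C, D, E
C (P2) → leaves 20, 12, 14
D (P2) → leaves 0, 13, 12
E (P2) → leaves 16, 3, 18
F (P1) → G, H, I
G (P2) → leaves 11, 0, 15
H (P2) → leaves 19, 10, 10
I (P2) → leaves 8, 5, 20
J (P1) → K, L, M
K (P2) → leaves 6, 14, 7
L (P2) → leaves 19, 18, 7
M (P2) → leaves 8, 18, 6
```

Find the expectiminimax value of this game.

C (P2): min(20, 12, 14) = 12
D (P2): min(0, 13, 12) = 0
E (P2): min(16, 3, 18) = 3
B (Chance): 1/3·12 + 1/3·0 + 1/3·3 = 5
G (P2): min(11, 0, 15) = 0
H (P2): min(19, 10, 10) = 10
I (P2): min(8, 5, 20) = 5
F (P1): max(0, 10, 5) = 10
K (P2): min(6, 14, 7) = 6
L (P2): min(19, 18, 7) = 7
M (P2): min(8, 18, 6) = 6
J (P1): max(6, 7, 6) = 7
Root (P2): min(5, 10, 7) = 5

5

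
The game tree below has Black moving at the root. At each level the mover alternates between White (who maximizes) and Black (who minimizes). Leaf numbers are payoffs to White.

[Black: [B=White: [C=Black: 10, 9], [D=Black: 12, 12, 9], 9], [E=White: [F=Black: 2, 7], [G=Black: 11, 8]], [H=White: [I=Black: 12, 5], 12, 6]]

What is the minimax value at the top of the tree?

8

C (Black): min(10, 9) = 9
D (Black): min(12, 12, 9) = 9
B (White): max(9, 9, 9) = 9
F (Black): min(2, 7) = 2
G (Black): min(11, 8) = 8
E (White): max(2, 8) = 8
I (Black): min(12, 5) = 5
H (White): max(5, 12, 6) = 12
Root (Black): min(9, 8, 12) = 8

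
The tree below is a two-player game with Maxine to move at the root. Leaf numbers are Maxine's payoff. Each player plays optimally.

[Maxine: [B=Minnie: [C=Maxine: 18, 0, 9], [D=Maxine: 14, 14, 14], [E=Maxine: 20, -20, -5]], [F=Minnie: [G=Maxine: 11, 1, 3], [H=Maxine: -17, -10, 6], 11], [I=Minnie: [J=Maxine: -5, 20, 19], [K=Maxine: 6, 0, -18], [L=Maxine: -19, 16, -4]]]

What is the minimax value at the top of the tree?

14

C (Maxine): max(18, 0, 9) = 18
D (Maxine): max(14, 14, 14) = 14
E (Maxine): max(20, -20, -5) = 20
B (Minnie): min(18, 14, 20) = 14
G (Maxine): max(11, 1, 3) = 11
H (Maxine): max(-17, -10, 6) = 6
F (Minnie): min(11, 6, 11) = 6
J (Maxine): max(-5, 20, 19) = 20
K (Maxine): max(6, 0, -18) = 6
L (Maxine): max(-19, 16, -4) = 16
I (Minnie): min(20, 6, 16) = 6
Root (Maxine): max(14, 6, 6) = 14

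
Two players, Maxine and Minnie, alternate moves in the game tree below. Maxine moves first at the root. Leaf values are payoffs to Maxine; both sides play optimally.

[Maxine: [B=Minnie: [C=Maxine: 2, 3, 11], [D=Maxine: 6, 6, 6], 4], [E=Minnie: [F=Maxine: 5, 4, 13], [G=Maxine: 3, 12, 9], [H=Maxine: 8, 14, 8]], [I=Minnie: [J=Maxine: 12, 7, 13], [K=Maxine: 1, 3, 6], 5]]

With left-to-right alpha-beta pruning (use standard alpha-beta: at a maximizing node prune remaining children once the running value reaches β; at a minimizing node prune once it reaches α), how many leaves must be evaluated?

C [α=-∞,β=+∞]: v=11
D [α=-∞,β=11]: v=6
B [α=-∞,β=+∞]: v=4
F [α=4,β=+∞]: v=13
G [α=4,β=13]: v=12
H [α=4,β=12]: v=14 after child 2 ≥ β → β-cutoff, skip 1
E [α=4,β=+∞]: v=12
J [α=12,β=+∞]: v=13
K [α=12,β=13]: v=6
I [α=12,β=+∞]: v=6 after child 2 ≤ α → α-cutoff, skip 1
Root [α=-∞,β=+∞]: v=12
Leaves evaluated: 21 of 23.

21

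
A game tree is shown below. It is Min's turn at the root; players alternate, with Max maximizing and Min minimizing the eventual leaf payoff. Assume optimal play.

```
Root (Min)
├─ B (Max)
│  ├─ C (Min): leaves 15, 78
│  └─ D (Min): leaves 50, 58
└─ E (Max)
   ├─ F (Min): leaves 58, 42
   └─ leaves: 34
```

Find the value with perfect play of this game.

C (Min): min(15, 78) = 15
D (Min): min(50, 58) = 50
B (Max): max(15, 50) = 50
F (Min): min(58, 42) = 42
E (Max): max(42, 34) = 42
Root (Min): min(50, 42) = 42

42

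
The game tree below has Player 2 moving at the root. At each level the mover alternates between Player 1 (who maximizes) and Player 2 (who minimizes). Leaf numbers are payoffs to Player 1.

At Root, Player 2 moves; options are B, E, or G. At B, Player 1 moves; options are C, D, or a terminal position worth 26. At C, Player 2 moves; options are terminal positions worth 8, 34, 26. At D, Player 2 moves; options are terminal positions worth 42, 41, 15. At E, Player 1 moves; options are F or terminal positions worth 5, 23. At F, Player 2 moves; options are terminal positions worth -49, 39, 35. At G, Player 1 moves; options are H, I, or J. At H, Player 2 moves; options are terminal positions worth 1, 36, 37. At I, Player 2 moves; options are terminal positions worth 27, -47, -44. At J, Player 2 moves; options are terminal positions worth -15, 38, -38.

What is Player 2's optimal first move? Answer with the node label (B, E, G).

C (Player 2): min(8, 34, 26) = 8
D (Player 2): min(42, 41, 15) = 15
B (Player 1): max(8, 15, 26) = 26
F (Player 2): min(-49, 39, 35) = -49
E (Player 1): max(-49, 5, 23) = 23
H (Player 2): min(1, 36, 37) = 1
I (Player 2): min(27, -47, -44) = -47
J (Player 2): min(-15, 38, -38) = -38
G (Player 1): max(1, -47, -38) = 1
Root (Player 2): min(26, 23, 1) = 1
Player 2 picks the child with the lowest value: G (value 1).

G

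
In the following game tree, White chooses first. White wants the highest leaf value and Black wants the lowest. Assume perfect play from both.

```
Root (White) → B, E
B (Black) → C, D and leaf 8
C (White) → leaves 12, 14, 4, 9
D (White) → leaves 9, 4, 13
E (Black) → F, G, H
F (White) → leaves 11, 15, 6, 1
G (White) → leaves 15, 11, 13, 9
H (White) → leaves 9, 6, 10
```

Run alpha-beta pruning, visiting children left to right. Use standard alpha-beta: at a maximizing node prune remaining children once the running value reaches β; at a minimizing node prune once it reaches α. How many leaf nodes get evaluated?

16

C [α=-∞,β=+∞]: v=14
D [α=-∞,β=14]: v=13
B [α=-∞,β=+∞]: v=8
F [α=8,β=+∞]: v=15
G [α=8,β=15]: v=15 after child 1 ≥ β → β-cutoff, skip 3
H [α=8,β=15]: v=10
E [α=8,β=+∞]: v=10
Root [α=-∞,β=+∞]: v=10
Leaves evaluated: 16 of 19.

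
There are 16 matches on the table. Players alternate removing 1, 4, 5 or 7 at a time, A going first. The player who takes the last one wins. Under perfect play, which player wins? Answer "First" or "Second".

Second

Positions where the player to move wins (W) vs loses (L):
i:   0  1  2  3  4  5  6  7  8  9 10 11 12 13 14 15 16
     L  W  L  W  W  W  W  W  L  W  L  W  W  W  W  W  L
Position 16 is L, so the second player wins.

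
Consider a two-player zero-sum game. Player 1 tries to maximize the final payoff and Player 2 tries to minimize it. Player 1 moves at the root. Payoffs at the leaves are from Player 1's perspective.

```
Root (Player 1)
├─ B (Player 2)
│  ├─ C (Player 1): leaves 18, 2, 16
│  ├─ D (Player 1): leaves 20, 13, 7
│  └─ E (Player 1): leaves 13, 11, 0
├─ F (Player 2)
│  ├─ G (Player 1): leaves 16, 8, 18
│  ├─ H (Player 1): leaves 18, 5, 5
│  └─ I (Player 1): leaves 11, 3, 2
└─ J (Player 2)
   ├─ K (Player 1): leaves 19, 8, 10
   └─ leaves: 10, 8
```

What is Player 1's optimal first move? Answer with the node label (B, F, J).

C (Player 1): max(18, 2, 16) = 18
D (Player 1): max(20, 13, 7) = 20
E (Player 1): max(13, 11, 0) = 13
B (Player 2): min(18, 20, 13) = 13
G (Player 1): max(16, 8, 18) = 18
H (Player 1): max(18, 5, 5) = 18
I (Player 1): max(11, 3, 2) = 11
F (Player 2): min(18, 18, 11) = 11
K (Player 1): max(19, 8, 10) = 19
J (Player 2): min(19, 10, 8) = 8
Root (Player 1): max(13, 11, 8) = 13
Player 1 picks the child with the highest value: B (value 13).

B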